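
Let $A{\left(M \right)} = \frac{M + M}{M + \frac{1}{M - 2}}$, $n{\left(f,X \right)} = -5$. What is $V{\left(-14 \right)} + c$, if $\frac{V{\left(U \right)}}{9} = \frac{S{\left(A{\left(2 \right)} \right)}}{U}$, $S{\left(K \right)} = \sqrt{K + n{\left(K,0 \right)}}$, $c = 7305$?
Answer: $7305 - \frac{9 i \sqrt{5}}{14} \approx 7305.0 - 1.4375 i$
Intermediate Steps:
$A{\left(M \right)} = \frac{2 M}{M + \frac{1}{-2 + M}}$
$S{\left(K \right)} = \sqrt{-5 + K}$ ($S{\left(K \right)} = \sqrt{K - 5} = \sqrt{-5 + K}$)
$V{\left(U \right)} = \frac{9 i \sqrt{5}}{U}$ ($V{\left(U \right)} = 9 \frac{\sqrt{-5 + 2 \cdot 2 \frac{1}{1 + 2^{2} - 4} \left(-2 + 2\right)}}{U} = 9 \frac{\sqrt{-5 + 2 \cdot 2 \frac{1}{1 + 4 - 4} \cdot 0}}{U} = 9 \frac{\sqrt{-5 + 2 \cdot 2 \cdot 1^{-1} \cdot 0}}{U} = 9 \frac{\sqrt{-5 + 2 \cdot 2 \cdot 1 \cdot 0}}{U} = 9 \frac{\sqrt{-5 + 0}}{U} = 9 \frac{\sqrt{-5}}{U} = 9 \frac{i \sqrt{5}}{U} = \frac{9 i \sqrt{5}}{U}$)
$V{\left(-14 \right)} + c = \frac{9 i \sqrt{5}}{-14} + 7305 = 9 i \sqrt{5} \left(- \frac{1}{14}\right) + 7305 = - \frac{9 i \sqrt{5}}{14} + 7305 = 7305 - \frac{9 i \sqrt{5}}{14}$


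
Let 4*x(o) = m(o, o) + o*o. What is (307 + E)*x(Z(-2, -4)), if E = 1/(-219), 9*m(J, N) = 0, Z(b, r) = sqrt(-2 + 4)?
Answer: 33616/219 ≈ 153.50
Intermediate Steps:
Z(b, r) = sqrt(2)
m(J, N) = 0 (m(J, N) = (1/9)*0 = 0)
x(o) = o**2/4 (x(o) = (0 + o*o)/4 = (0 + o**2)/4 = o**2/4)
E = -1/219 ≈ -0.0045662
(307 + E)*x(Z(-2, -4)) = (307 - 1/219)*((sqrt(2))**2/4) = 67232*((1/4)*2)/219 = (67232/219)*(1/2) = 33616/219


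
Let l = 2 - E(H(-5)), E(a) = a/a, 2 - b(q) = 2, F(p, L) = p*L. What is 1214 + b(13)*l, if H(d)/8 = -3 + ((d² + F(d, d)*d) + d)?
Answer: 1214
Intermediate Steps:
F(p, L) = L*p
b(q) = 0 (b(q) = 2 - 1*2 = 2 - 2 = 0)
H(d) = -24 + 8*d + 8*d² + 8*d³ (H(d) = 8*(-3 + ((d² + (d*d)*d) + d)) = 8*(-3 + ((d² + d²*d) + d)) = 8*(-3 + ((d² + d³) + d)) = 8*(-3 + (d + d² + d³)) = 8*(-3 + d + d² + d³) = -24 + 8*d + 8*d² + 8*d³)
E(a) = 1
l = 1 (l = 2 - 1*1 = 2 - 1 = 1)
1214 + b(13)*l = 1214 + 0*1 = 1214 + 0 = 1214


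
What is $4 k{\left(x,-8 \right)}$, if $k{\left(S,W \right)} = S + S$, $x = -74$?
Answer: $-592$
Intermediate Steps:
$k{\left(S,W \right)} = 2 S$
$4 k{\left(x,-8 \right)} = 4 \cdot 2 \left(-74\right) = 4 \left(-148\right) = -592$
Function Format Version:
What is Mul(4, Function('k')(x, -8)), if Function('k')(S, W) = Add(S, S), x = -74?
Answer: -592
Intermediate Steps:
Function('k')(S, W) = Mul(2, S)
Mul(4, Function('k')(x, -8)) = Mul(4, Mul(2, -74)) = Mul(4, -148) = -592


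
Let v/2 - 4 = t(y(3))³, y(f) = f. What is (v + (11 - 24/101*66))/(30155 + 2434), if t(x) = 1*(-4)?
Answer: -12593/3291489 ≈ -0.0038259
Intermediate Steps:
t(x) = -4
v = -120 (v = 8 + 2*(-4)³ = 8 + 2*(-64) = 8 - 128 = -120)
(v + (11 - 24/101*66))/(30155 + 2434) = (-120 + (11 - 24/101*66))/(30155 + 2434) = (-120 + (11 - 24*1/101*66))/32589 = (-120 + (11 - 24/101*66))*(1/32589) = (-120 + (11 - 1584/101))*(1/32589) = (-120 - 473/101)*(1/32589) = -12593/101*1/32589 = -12593/3291489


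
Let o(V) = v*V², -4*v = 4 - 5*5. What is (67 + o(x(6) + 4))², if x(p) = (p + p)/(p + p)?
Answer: 628849/16 ≈ 39303.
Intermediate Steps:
v = 21/4 (v = -(4 - 5*5)/4 = -(4 - 25)/4 = -¼*(-21) = 21/4 ≈ 5.2500)
x(p) = 1 (x(p) = (2*p)/((2*p)) = (2*p)*(1/(2*p)) = 1)
o(V) = 21*V²/4
(67 + o(x(6) + 4))² = (67 + 21*(1 + 4)²/4)² = (67 + (21/4)*5²)² = (67 + (21/4)*25)² = (67 + 525/4)² = (793/4)² = 628849/16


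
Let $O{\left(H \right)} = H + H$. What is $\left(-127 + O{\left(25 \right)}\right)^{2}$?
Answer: $5929$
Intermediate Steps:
$O{\left(H \right)} = 2 H$
$\left(-127 + O{\left(25 \right)}\right)^{2} = \left(-127 + 2 \cdot 25\right)^{2} = \left(-127 + 50\right)^{2} = \left(-77\right)^{2} = 5929$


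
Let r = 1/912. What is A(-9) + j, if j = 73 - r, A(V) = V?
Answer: 58367/912 ≈ 63.999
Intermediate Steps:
r = 1/912 ≈ 0.0010965
j = 66575/912 (j = 73 - 1*1/912 = 73 - 1/912 = 66575/912 ≈ 72.999)
A(-9) + j = -9 + 66575/912 = 58367/912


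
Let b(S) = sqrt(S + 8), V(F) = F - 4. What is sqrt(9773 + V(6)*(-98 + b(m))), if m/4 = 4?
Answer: sqrt(9577 + 4*sqrt(6)) ≈ 97.912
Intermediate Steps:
m = 16 (m = 4*4 = 16)
V(F) = -4 + F
b(S) = sqrt(8 + S)
sqrt(9773 + V(6)*(-98 + b(m))) = sqrt(9773 + (-4 + 6)*(-98 + sqrt(8 + 16))) = sqrt(9773 + 2*(-98 + sqrt(24))) = sqrt(9773 + 2*(-98 + 2*sqrt(6))) = sqrt(9773 + (-196 + 4*sqrt(6))) = sqrt(9577 + 4*sqrt(6))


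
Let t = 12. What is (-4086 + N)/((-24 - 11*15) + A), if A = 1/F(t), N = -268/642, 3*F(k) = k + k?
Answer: 10493920/485031 ≈ 21.636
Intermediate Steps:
F(k) = 2*k/3 (F(k) = (k + k)/3 = (2*k)/3 = 2*k/3)
N = -134/321 (N = -268*1/642 = -134/321 ≈ -0.41745)
A = 1/8 (A = 1/((2/3)*12) = 1/8 ≈ 0.12500)
(-4086 + N)/((-24 - 11*15) + A) = (-4086 - 134/321)/((-24 - 11*15) + 1/8) = -1311740/(321*((-24 - 165) + 1/8)) = -1311740/(321*(-189 + 1/8)) = -1311740/(321*(-1511/8)) = -1311740/321*(-8/1511) = 10493920/485031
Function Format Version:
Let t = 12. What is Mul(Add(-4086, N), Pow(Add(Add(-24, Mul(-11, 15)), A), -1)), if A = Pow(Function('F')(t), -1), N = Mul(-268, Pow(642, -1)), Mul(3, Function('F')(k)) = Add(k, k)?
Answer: Rational(10493920, 485031) ≈ 21.636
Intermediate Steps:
Function('F')(k) = Mul(Rational(2, 3), k) (Function('F')(k) = Mul(Rational(1, 3), Add(k, k)) = Mul(Rational(1, 3), Mul(2, k)) = Mul(Rational(2, 3), k))
N = Rational(-134, 321) (N = Mul(-268, Rational(1, 642)) = Rational(-134, 321) ≈ -0.41745)
A = Rational(1, 8) (A = Pow(Mul(Rational(2, 3), 12), -1) = Pow(8, -1) = Rational(1, 8) ≈ 0.12500)
Mul(Add(-4086, N), Pow(Add(Add(-24, Mul(-11, 15)), A), -1)) = Mul(Add(-4086, Rational(-134, 321)), Pow(Add(Add(-24, Mul(-11, 15)), Rational(1, 8)), -1)) = Mul(Rational(-1311740, 321), Pow(Add(Add(-24, -165), Rational(1, 8)), -1)) = Mul(Rational(-1311740, 321), Pow(Add(-189, Rational(1, 8)), -1)) = Mul(Rational(-1311740, 321), Pow(Rational(-1511, 8), -1)) = Mul(Rational(-1311740, 321), Rational(-8, 1511)) = Rational(10493920, 485031)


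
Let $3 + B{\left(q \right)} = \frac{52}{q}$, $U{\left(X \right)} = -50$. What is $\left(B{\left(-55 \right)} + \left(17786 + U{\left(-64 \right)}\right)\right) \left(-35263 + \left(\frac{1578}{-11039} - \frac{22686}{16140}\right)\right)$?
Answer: $- \frac{1021273562451157167}{1633220050} \approx -6.2531 \cdot 10^{8}$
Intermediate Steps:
$B{\left(q \right)} = -3 + \frac{52}{q}$
$\left(B{\left(-55 \right)} + \left(17786 + U{\left(-64 \right)}\right)\right) \left(-35263 + \left(\frac{1578}{-11039} - \frac{22686}{16140}\right)\right) = \left(\left(-3 + \frac{52}{-55}\right) + \left(17786 - 50\right)\right) \left(-35263 + \left(\frac{1578}{-11039} - \frac{22686}{16140}\right)\right) = \left(\left(-3 + 52 \left(- \frac{1}{55}\right)\right) + 17736\right) \left(-35263 + \left(1578 \left(- \frac{1}{11039}\right) - \frac{3781}{2690}\right)\right) = \left(\left(-3 - \frac{52}{55}\right) + 17736\right) \left(-35263 - \frac{45983279}{29694910}\right) = \left(- \frac{217}{55} + 17736\right) \left(-35263 - \frac{45983279}{29694910}\right) = \frac{975263}{55} \left(- \frac{1047177594609}{29694910}\right) = - \frac{1021273562451157167}{1633220050}$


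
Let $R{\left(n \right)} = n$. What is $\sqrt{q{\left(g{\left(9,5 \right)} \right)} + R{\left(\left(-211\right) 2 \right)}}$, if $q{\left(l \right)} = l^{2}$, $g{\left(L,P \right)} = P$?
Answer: $i \sqrt{397} \approx 19.925 i$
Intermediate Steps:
$\sqrt{q{\left(g{\left(9,5 \right)} \right)} + R{\left(\left(-211\right) 2 \right)}} = \sqrt{5^{2} - 422} = \sqrt{25 - 422} = \sqrt{-397} = i \sqrt{397}$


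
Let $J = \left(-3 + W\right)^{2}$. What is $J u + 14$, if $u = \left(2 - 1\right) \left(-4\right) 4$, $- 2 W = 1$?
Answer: $-182$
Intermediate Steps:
$W = - \frac{1}{2}$ ($W = \left(- \frac{1}{2}\right) 1 = - \frac{1}{2} \approx -0.5$)
$J = \frac{49}{4}$ ($J = \left(-3 - \frac{1}{2}\right)^{2} = \left(- \frac{7}{2}\right)^{2} = \frac{49}{4} \approx 12.25$)
$u = -16$ ($u = 1 \left(-4\right) 4 = \left(-4\right) 4 = -16$)
$J u + 14 = \frac{49}{4} \left(-16\right) + 14 = -196 + 14 = -182$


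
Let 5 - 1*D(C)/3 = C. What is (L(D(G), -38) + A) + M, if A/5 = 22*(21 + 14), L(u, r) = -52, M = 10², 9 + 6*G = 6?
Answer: 3898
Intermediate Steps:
G = -½ (G = -3/2 + (⅙)*6 = -3/2 + 1 = -½ ≈ -0.50000)
M = 100
D(C) = 15 - 3*C
A = 3850 (A = 5*(22*(21 + 14)) = 5*(22*35) = 5*770 = 3850)
(L(D(G), -38) + A) + M = (-52 + 3850) + 100 = 3798 + 100 = 3898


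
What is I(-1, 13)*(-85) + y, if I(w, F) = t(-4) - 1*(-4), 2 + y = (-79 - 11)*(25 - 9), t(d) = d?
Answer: -1442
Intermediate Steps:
y = -1442 (y = -2 + (-79 - 11)*(25 - 9) = -2 - 90*16 = -2 - 1440 = -1442)
I(w, F) = 0 (I(w, F) = -4 - 1*(-4) = -4 + 4 = 0)
I(-1, 13)*(-85) + y = 0*(-85) - 1442 = 0 - 1442 = -1442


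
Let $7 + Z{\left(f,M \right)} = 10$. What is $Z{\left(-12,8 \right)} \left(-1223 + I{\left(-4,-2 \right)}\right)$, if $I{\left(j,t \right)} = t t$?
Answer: $-3657$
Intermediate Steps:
$I{\left(j,t \right)} = t^{2}$
$Z{\left(f,M \right)} = 3$ ($Z{\left(f,M \right)} = -7 + 10 = 3$)
$Z{\left(-12,8 \right)} \left(-1223 + I{\left(-4,-2 \right)}\right) = 3 \left(-1223 + \left(-2\right)^{2}\right) = 3 \left(-1223 + 4\right) = 3 \left(-1219\right) = -3657$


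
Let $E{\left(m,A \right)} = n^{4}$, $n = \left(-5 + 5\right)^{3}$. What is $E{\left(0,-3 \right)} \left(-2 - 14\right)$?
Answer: $0$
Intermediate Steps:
$n = 0$ ($n = 0^{3} = 0$)
$E{\left(m,A \right)} = 0$ ($E{\left(m,A \right)} = 0^{4} = 0$)
$E{\left(0,-3 \right)} \left(-2 - 14\right) = 0 \left(-2 - 14\right) = 0 \left(-16\right) = 0$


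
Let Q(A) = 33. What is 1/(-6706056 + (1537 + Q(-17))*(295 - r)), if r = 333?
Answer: -1/6765716 ≈ -1.4780e-7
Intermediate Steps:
1/(-6706056 + (1537 + Q(-17))*(295 - r)) = 1/(-6706056 + (1537 + 33)*(295 - 1*333)) = 1/(-6706056 + 1570*(295 - 333)) = 1/(-6706056 + 1570*(-38)) = 1/(-6706056 - 59660) = 1/(-6765716) = -1/6765716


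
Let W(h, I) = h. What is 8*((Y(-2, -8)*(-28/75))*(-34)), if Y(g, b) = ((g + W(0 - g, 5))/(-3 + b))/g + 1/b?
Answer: -952/75 ≈ -12.693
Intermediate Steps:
Y(g, b) = 1/b (Y(g, b) = ((g + (0 - g))/(-3 + b))/g + 1/b = ((g - g)/(-3 + b))/g + 1/b = (0/(-3 + b))/g + 1/b = 0/g + 1/b = 0 + 1/b = 1/b)
8*((Y(-2, -8)*(-28/75))*(-34)) = 8*(((-28/75)/(-8))*(-34)) = 8*(-(-7)/(2*75)*(-34)) = 8*(-⅛*(-28/75)*(-34)) = 8*((7/150)*(-34)) = 8*(-119/75) = -952/75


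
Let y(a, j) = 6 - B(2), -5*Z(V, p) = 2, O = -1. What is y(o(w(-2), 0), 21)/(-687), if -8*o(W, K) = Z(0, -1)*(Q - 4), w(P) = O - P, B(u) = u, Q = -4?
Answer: -4/687 ≈ -0.0058224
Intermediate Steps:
Z(V, p) = -⅖ (Z(V, p) = -⅕*2 = -⅖)
w(P) = -1 - P
o(W, K) = -⅖ (o(W, K) = -(-1)*(-4 - 4)/20 = -(-1)*(-8)/20 = -⅛*16/5 = -⅖)
y(a, j) = 4 (y(a, j) = 6 - 1*2 = 6 - 2 = 4)
y(o(w(-2), 0), 21)/(-687) = 4/(-687) = 4*(-1/687) = -4/687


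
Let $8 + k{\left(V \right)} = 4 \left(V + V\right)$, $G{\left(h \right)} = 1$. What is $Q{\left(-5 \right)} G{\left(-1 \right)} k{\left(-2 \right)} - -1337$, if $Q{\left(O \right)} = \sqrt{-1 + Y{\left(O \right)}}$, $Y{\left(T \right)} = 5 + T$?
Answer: $1337 - 24 i \approx 1337.0 - 24.0 i$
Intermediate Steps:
$Q{\left(O \right)} = \sqrt{4 + O}$ ($Q{\left(O \right)} = \sqrt{-1 + \left(5 + O\right)} = \sqrt{4 + O}$)
$k{\left(V \right)} = -8 + 8 V$ ($k{\left(V \right)} = -8 + 4 \left(V + V\right) = -8 + 4 \cdot 2 V = -8 + 8 V$)
$Q{\left(-5 \right)} G{\left(-1 \right)} k{\left(-2 \right)} - -1337 = \sqrt{4 - 5} \cdot 1 \left(-8 + 8 \left(-2\right)\right) - -1337 = \sqrt{-1} \cdot 1 \left(-8 - 16\right) + 1337 = i 1 \left(-24\right) + 1337 = i \left(-24\right) + 1337 = - 24 i + 1337 = 1337 - 24 i$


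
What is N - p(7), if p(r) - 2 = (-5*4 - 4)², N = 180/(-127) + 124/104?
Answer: -1909299/3302 ≈ -578.22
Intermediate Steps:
N = -743/3302 (N = 180*(-1/127) + 124*(1/104) = -180/127 + 31/26 = -743/3302 ≈ -0.22502)
p(r) = 578 (p(r) = 2 + (-5*4 - 4)² = 2 + (-20 - 4)² = 2 + (-24)² = 2 + 576 = 578)
N - p(7) = -743/3302 - 1*578 = -743/3302 - 578 = -1909299/3302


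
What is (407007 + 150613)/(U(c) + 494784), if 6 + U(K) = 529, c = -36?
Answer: 557620/495307 ≈ 1.1258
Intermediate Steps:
U(K) = 523 (U(K) = -6 + 529 = 523)
(407007 + 150613)/(U(c) + 494784) = (407007 + 150613)/(523 + 494784) = 557620/495307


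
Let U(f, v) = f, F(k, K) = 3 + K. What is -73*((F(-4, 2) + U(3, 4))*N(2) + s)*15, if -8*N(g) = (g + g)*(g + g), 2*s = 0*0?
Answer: 17520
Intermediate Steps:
s = 0 (s = (0*0)/2 = (½)*0 = 0)
N(g) = -g²/2 (N(g) = -(g + g)*(g + g)/8 = -2*g*2*g/8 = -g²/2)
-73*((F(-4, 2) + U(3, 4))*N(2) + s)*15 = -73*(((3 + 2) + 3)*(-½*2²) + 0)*15 = -73*((5 + 3)*(-½*4) + 0)*15 = -73*(8*(-2) + 0)*15 = -73*(-16 + 0)*15 = -73*(-16)*15 = 1168*15 = 17520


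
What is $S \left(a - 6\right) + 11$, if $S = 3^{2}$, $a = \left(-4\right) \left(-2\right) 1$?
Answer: $29$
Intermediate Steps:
$a = 8$ ($a = 8 \cdot 1 = 8$)
$S = 9$
$S \left(a - 6\right) + 11 = 9 \left(8 - 6\right) + 11 = 9 \cdot 2 + 11 = 18 + 11 = 29$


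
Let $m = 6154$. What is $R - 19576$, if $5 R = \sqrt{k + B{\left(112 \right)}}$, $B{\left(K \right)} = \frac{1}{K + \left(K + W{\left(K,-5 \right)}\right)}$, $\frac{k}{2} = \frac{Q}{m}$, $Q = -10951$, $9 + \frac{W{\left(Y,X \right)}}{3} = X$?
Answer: $-19576 + \frac{i \sqrt{1114430660070}}{2800070} \approx -19576.0 + 0.37701 i$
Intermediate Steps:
$W{\left(Y,X \right)} = -27 + 3 X$
$k = - \frac{10951}{3077}$ ($k = 2 \left(- \frac{10951}{6154}\right) = - \frac{10951}{3077} \approx -3.559$)
$B{\left(K \right)} = \frac{1}{-42 + 2 K}$ ($B{\left(K \right)} = \frac{1}{K + \left(K + \left(-27 + 3 \left(-5\right)\right)\right)} = \frac{1}{K + \left(K - 42\right)} = \frac{1}{K + \left(-42 + K\right)} = \frac{1}{-42 + 2 K}$)
$R = \frac{i \sqrt{1114430660070}}{2800070}$ ($R = \frac{\sqrt{- \frac{10951}{3077} + \frac{1}{2 \left(-21 + 112\right)}}}{5} = \frac{\sqrt{- \frac{10951}{3077} + \frac{1}{2 \cdot 91}}}{5} = \frac{\sqrt{- \frac{10951}{3077} + \frac{1}{2} \cdot \frac{1}{91}}}{5} = \frac{\sqrt{- \frac{10951}{3077} + \frac{1}{182}}}{5} = \frac{\sqrt{- \frac{1990005}{560014}}}{5} = \frac{\frac{1}{560014} i \sqrt{1114430660070}}{5} = \frac{i \sqrt{1114430660070}}{2800070} \approx 0.37701 i$)
$R - 19576 = \frac{i \sqrt{1114430660070}}{2800070} - 19576 = -19576 + \frac{i \sqrt{1114430660070}}{2800070}$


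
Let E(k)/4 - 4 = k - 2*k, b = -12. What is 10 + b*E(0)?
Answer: -182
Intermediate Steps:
E(k) = 16 - 4*k (E(k) = 16 + 4*(k - 2*k) = 16 + 4*(-k) = 16 - 4*k)
10 + b*E(0) = 10 - 12*(16 - 4*0) = 10 - 12*(16 + 0) = 10 - 12*16 = 10 - 192 = -182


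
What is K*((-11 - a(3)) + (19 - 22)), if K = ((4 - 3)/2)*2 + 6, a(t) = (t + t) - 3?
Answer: -119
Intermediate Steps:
a(t) = -3 + 2*t (a(t) = 2*t - 3 = -3 + 2*t)
K = 7 (K = ((½)*1)*2 + 6 = (½)*2 + 6 = 1 + 6 = 7)
K*((-11 - a(3)) + (19 - 22)) = 7*((-11 - (-3 + 2*3)) + (19 - 22)) = 7*((-11 - (-3 + 6)) - 3) = 7*((-11 - 1*3) - 3) = 7*((-11 - 3) - 3) = 7*(-14 - 3) = 7*(-17) = -119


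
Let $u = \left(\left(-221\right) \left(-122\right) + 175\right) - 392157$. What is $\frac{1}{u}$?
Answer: $- \frac{1}{365020} \approx -2.7396 \cdot 10^{-6}$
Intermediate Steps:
$u = -365020$ ($u = \left(26962 + 175\right) - 392157 = 27137 - 392157 = -365020$)
$\frac{1}{u} = \frac{1}{-365020} = - \frac{1}{365020}$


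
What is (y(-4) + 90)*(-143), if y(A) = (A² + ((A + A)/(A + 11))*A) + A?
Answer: -106678/7 ≈ -15240.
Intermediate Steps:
y(A) = A + A² + 2*A²/(11 + A) (y(A) = (A² + ((2*A)/(11 + A))*A) + A = (A² + (2*A/(11 + A))*A) + A = (A² + 2*A²/(11 + A)) + A = A + A² + 2*A²/(11 + A))
(y(-4) + 90)*(-143) = (-4*(11 + (-4)² + 14*(-4))/(11 - 4) + 90)*(-143) = (-4*(11 + 16 - 56)/7 + 90)*(-143) = (-4*⅐*(-29) + 90)*(-143) = (116/7 + 90)*(-143) = (746/7)*(-143) = -106678/7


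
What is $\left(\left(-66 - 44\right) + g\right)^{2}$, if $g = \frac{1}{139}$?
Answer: $\frac{233753521}{19321} \approx 12098.0$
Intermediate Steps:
$g = \frac{1}{139} \approx 0.0071942$
$\left(\left(-66 - 44\right) + g\right)^{2} = \left(\left(-66 - 44\right) + \frac{1}{139}\right)^{2} = \left(-110 + \frac{1}{139}\right)^{2} = \left(- \frac{15289}{139}\right)^{2} = \frac{233753521}{19321}$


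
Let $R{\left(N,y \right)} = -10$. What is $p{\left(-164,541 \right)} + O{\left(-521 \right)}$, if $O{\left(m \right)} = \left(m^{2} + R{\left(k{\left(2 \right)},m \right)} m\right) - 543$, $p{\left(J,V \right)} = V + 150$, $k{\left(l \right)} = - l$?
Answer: $276799$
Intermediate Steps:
$p{\left(J,V \right)} = 150 + V$
$O{\left(m \right)} = -543 + m^{2} - 10 m$ ($O{\left(m \right)} = \left(m^{2} - 10 m\right) - 543 = -543 + m^{2} - 10 m$)
$p{\left(-164,541 \right)} + O{\left(-521 \right)} = \left(150 + 541\right) - \left(-4667 - 271441\right) = 691 + \left(-543 + 271441 + 5210\right) = 691 + 276108 = 276799$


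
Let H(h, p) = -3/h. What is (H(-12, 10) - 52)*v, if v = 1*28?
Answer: -1449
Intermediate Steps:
v = 28
(H(-12, 10) - 52)*v = (-3/(-12) - 52)*28 = (-3*(-1/12) - 52)*28 = (1/4 - 52)*28 = -207/4*28 = -1449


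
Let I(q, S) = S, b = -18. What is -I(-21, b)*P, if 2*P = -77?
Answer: -693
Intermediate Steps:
P = -77/2 (P = (1/2)*(-77) = -77/2 ≈ -38.500)
-I(-21, b)*P = -(-18)*(-77)/2 = -1*693 = -693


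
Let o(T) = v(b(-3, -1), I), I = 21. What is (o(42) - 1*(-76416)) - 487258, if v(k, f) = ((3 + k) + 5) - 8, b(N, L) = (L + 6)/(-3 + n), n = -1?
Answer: -1643373/4 ≈ -4.1084e+5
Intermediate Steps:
b(N, L) = -3/2 - L/4 (b(N, L) = (L + 6)/(-3 - 1) = (6 + L)/(-4) = (6 + L)*(-1/4) = -3/2 - L/4)
v(k, f) = k (v(k, f) = (8 + k) - 8 = k)
o(T) = -5/4 (o(T) = -3/2 - 1/4*(-1) = -3/2 + 1/4 = -5/4)
(o(42) - 1*(-76416)) - 487258 = (-5/4 - 1*(-76416)) - 487258 = (-5/4 + 76416) - 487258 = 305659/4 - 487258 = -1643373/4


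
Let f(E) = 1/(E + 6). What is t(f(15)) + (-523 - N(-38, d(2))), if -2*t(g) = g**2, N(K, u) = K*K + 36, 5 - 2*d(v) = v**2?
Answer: -1766647/882 ≈ -2003.0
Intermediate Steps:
f(E) = 1/(6 + E)
d(v) = 5/2 - v**2/2
N(K, u) = 36 + K**2 (N(K, u) = K**2 + 36 = 36 + K**2)
t(g) = -g**2/2
t(f(15)) + (-523 - N(-38, d(2))) = -1/(2*(6 + 15)**2) + (-523 - (36 + (-38)**2)) = -(1/21)**2/2 + (-523 - (36 + 1444)) = -(1/21)**2/2 + (-523 - 1*1480) = -1/2*1/441 + (-523 - 1480) = -1/882 - 2003 = -1766647/882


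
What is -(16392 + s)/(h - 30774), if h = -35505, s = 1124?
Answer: 17516/66279 ≈ 0.26428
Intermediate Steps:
-(16392 + s)/(h - 30774) = -(16392 + 1124)/(-35505 - 30774) = -17516/(-66279) = -17516*(-1)/66279 = -1*(-17516/66279) = 17516/66279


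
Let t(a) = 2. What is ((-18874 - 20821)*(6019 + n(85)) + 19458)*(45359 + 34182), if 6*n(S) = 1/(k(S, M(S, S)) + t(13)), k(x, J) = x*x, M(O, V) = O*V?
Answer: -74908732307637179/3942 ≈ -1.9003e+13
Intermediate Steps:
k(x, J) = x²
n(S) = 1/(6*(2 + S²)) (n(S) = 1/(6*(S² + 2)) = 1/(6*(2 + S²)))
((-18874 - 20821)*(6019 + n(85)) + 19458)*(45359 + 34182) = ((-18874 - 20821)*(6019 + 1/(6*(2 + 85²))) + 19458)*(45359 + 34182) = (-39695*(6019 + 1/(6*(2 + 7225))) + 19458)*79541 = (-39695*(6019 + (⅙)/7227) + 19458)*79541 = (-39695*(6019 + (⅙)*(1/7227)) + 19458)*79541 = (-39695*(6019 + 1/43362) + 19458)*79541 = (-39695*260995879/43362 + 19458)*79541 = (-10360231416905/43362 + 19458)*79541 = -10359387679109/43362*79541 = -74908732307637179/3942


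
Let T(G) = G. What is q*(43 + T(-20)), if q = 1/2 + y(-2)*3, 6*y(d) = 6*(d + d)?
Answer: -529/2 ≈ -264.50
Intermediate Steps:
y(d) = 2*d (y(d) = (6*(d + d))/6 = (6*(2*d))/6 = (12*d)/6 = 2*d)
q = -23/2 (q = 1/2 + (2*(-2))*3 = ½ - 4*3 = ½ - 12 = -23/2 ≈ -11.500)
q*(43 + T(-20)) = -23*(43 - 20)/2 = -23/2*23 = -529/2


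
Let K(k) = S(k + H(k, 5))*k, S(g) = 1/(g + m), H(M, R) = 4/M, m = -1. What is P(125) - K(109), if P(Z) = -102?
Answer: -1213033/11776 ≈ -103.01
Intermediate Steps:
S(g) = 1/(-1 + g) (S(g) = 1/(g - 1) = 1/(-1 + g))
K(k) = k/(-1 + k + 4/k) (K(k) = k/(-1 + (k + 4/k)) = k/(-1 + k + 4/k))
P(125) - K(109) = -102 - 109²/(4 + 109*(-1 + 109)) = -102 - 11881/(4 + 109*108) = -102 - 11881/(4 + 11772) = -102 - 11881/11776 = -1213033/11776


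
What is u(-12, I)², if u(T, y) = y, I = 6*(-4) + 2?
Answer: 484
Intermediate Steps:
I = -22 (I = -24 + 2 = -22)
u(-12, I)² = (-22)² = 484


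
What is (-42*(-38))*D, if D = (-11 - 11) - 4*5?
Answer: -67032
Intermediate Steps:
D = -42 (D = -22 - 20 = -42)
(-42*(-38))*D = -42*(-38)*(-42) = 1596*(-42) = -67032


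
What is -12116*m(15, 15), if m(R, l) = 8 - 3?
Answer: -60580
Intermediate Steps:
m(R, l) = 5
-12116*m(15, 15) = -12116*5 = -60580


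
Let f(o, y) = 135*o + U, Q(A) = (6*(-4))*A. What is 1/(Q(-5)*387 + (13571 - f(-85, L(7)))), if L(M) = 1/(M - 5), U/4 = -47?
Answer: 1/71674 ≈ 1.3952e-5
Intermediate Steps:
U = -188 (U = 4*(-47) = -188)
Q(A) = -24*A
L(M) = 1/(-5 + M)
f(o, y) = -188 + 135*o (f(o, y) = 135*o - 188 = -188 + 135*o)
1/(Q(-5)*387 + (13571 - f(-85, L(7)))) = 1/(-24*(-5)*387 + (13571 - (-188 + 135*(-85)))) = 1/(120*387 + (13571 - (-188 - 11475))) = 1/(46440 + (13571 - 1*(-11663))) = 1/(46440 + (13571 + 11663)) = 1/(46440 + 25234) = 1/71674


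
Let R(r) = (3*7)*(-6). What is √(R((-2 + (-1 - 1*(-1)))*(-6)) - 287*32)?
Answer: 7*I*√190 ≈ 96.488*I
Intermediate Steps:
R(r) = -126 (R(r) = 21*(-6) = -126)
√(R((-2 + (-1 - 1*(-1)))*(-6)) - 287*32) = √(-126 - 287*32) = √(-126 - 9184) = √(-9310) = 7*I*√190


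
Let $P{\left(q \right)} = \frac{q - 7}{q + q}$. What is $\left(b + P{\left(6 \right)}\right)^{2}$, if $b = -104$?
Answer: $\frac{1560001}{144} \approx 10833.0$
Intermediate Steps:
$P{\left(q \right)} = \frac{-7 + q}{2 q}$
$\left(b + P{\left(6 \right)}\right)^{2} = \left(-104 + \frac{-7 + 6}{2 \cdot 6}\right)^{2} = \left(-104 + \frac{1}{2} \cdot \frac{1}{6} \left(-1\right)\right)^{2} = \left(-104 - \frac{1}{12}\right)^{2} = \left(- \frac{1249}{12}\right)^{2} = \frac{1560001}{144}$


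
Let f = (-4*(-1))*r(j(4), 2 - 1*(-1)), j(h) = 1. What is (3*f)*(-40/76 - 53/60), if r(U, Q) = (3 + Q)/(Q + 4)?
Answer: -9642/665 ≈ -14.499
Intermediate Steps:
r(U, Q) = (3 + Q)/(4 + Q)
f = 24/7 (f = (-4*(-1))*((3 + (2 - 1*(-1)))/(4 + (2 - 1*(-1)))) = 4*((3 + (2 + 1))/(4 + (2 + 1))) = 4*((3 + 3)/(4 + 3)) = 4*(6/7) = 24/7 ≈ 3.4286)
(3*f)*(-40/76 - 53/60) = (3*(24/7))*(-40/76 - 53/60) = 72*(-40*1/76 - 53*1/60)/7 = 72*(-10/19 - 53/60)/7 = (72/7)*(-1607/1140) = -9642/665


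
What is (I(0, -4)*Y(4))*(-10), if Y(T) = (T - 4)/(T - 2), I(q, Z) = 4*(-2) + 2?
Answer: 0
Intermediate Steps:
I(q, Z) = -6 (I(q, Z) = -8 + 2 = -6)
Y(T) = (-4 + T)/(-2 + T)
(I(0, -4)*Y(4))*(-10) = -6*(-4 + 4)/(-2 + 4)*(-10) = -6*0/2*(-10) = -3*0*(-10) = -6*0*(-10) = 0*(-10) = 0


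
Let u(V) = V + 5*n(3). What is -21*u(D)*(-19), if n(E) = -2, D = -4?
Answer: -5586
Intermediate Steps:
u(V) = -10 + V (u(V) = V + 5*(-2) = V - 10 = -10 + V)
-21*u(D)*(-19) = -21*(-10 - 4)*(-19) = -21*(-14)*(-19) = 294*(-19) = -5586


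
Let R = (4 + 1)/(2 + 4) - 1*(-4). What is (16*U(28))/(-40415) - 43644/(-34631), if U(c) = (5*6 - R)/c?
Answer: 37030858898/29391849165 ≈ 1.2599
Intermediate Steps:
R = 29/6 (R = 5/6 + 4 = 29/6 ≈ 4.8333)
U(c) = 151/(6*c) (U(c) = (5*6 - 1*29/6)/c = (30 - 29/6)/c = 151/(6*c))
(16*U(28))/(-40415) - 43644/(-34631) = (16*((151/6)/28))/(-40415) - 43644/(-34631) = (16*((151/6)*(1/28)))*(-1/40415) - 43644*(-1/34631) = (16*(151/168))*(-1/40415) + 43644/34631 = (302/21)*(-1/40415) + 43644/34631 = -302/848715 + 43644/34631 = 37030858898/29391849165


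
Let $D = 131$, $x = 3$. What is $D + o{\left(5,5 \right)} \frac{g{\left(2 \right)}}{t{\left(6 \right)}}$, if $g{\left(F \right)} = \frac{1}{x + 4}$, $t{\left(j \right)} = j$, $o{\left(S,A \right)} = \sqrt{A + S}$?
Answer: $131 + \frac{\sqrt{10}}{42} \approx 131.08$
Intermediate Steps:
$g{\left(F \right)} = \frac{1}{7}$ ($g{\left(F \right)} = \frac{1}{3 + 4} = \frac{1}{7}$)
$D + o{\left(5,5 \right)} \frac{g{\left(2 \right)}}{t{\left(6 \right)}} = 131 + \sqrt{5 + 5} \frac{1}{7 \cdot 6} = 131 + \sqrt{10} \cdot \frac{1}{7} \cdot \frac{1}{6} = 131 + \sqrt{10} \cdot \frac{1}{42} = 131 + \frac{\sqrt{10}}{42}$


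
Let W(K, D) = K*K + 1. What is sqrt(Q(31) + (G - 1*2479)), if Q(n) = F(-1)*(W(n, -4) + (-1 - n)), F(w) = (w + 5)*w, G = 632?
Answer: I*sqrt(5567) ≈ 74.612*I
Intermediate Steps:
W(K, D) = 1 + K**2 (W(K, D) = K**2 + 1 = 1 + K**2)
F(w) = w*(5 + w) (F(w) = (5 + w)*w = w*(5 + w))
Q(n) = -4*n**2 + 4*n (Q(n) = (-(5 - 1))*((1 + n**2) + (-1 - n)) = (-1*4)*(n**2 - n) = -4*(n**2 - n) = -4*n**2 + 4*n)
sqrt(Q(31) + (G - 1*2479)) = sqrt(4*31*(1 - 1*31) + (632 - 1*2479)) = sqrt(4*31*(1 - 31) + (632 - 2479)) = sqrt(4*31*(-30) - 1847) = sqrt(-3720 - 1847) = sqrt(-5567) = I*sqrt(5567)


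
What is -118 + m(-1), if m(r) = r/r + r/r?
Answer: -116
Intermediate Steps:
m(r) = 2 (m(r) = 1 + 1 = 2)
-118 + m(-1) = -118 + 2 = -116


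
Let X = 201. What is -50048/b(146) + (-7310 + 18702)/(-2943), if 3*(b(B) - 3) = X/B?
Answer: -21510277504/1486215 ≈ -14473.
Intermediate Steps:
b(B) = 3 + 67/B (b(B) = 3 + (201/B)/3 = 3 + 67/B)
-50048/b(146) + (-7310 + 18702)/(-2943) = -50048/(3 + 67/146) + (-7310 + 18702)/(-2943) = -50048/(3 + 67*(1/146)) + 11392*(-1/2943) = -50048/(3 + 67/146) - 11392/2943 = -50048/505/146 - 11392/2943 = -50048*146/505 - 11392/2943 = -7307008/505 - 11392/2943 = -21510277504/1486215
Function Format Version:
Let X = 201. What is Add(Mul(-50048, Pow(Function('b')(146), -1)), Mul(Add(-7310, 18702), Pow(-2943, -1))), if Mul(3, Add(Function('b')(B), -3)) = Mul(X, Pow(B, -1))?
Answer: Rational(-21510277504, 1486215) ≈ -14473.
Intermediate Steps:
Function('b')(B) = Add(3, Mul(67, Pow(B, -1))) (Function('b')(B) = Add(3, Mul(Rational(1, 3), Mul(201, Pow(B, -1)))) = Add(3, Mul(67, Pow(B, -1))))
Add(Mul(-50048, Pow(Function('b')(146), -1)), Mul(Add(-7310, 18702), Pow(-2943, -1))) = Add(Mul(-50048, Pow(Add(3, Mul(67, Pow(146, -1))), -1)), Mul(Add(-7310, 18702), Pow(-2943, -1))) = Add(Mul(-50048, Pow(Add(3, Mul(67, Rational(1, 146))), -1)), Mul(11392, Rational(-1, 2943))) = Add(Mul(-50048, Pow(Add(3, Rational(67, 146)), -1)), Rational(-11392, 2943)) = Add(Mul(-50048, Pow(Rational(505, 146), -1)), Rational(-11392, 2943)) = Add(Mul(-50048, Rational(146, 505)), Rational(-11392, 2943)) = Add(Rational(-7307008, 505), Rational(-11392, 2943)) = Rational(-21510277504, 1486215)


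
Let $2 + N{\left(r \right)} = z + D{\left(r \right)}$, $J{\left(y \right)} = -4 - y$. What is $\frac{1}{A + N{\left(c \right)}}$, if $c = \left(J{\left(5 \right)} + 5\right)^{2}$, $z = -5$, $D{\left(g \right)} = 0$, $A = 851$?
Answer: $\frac{1}{844} \approx 0.0011848$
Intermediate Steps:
$c = 16$ ($c = \left(\left(-4 - 5\right) + 5\right)^{2} = \left(-9 + 5\right)^{2} = \left(-4\right)^{2} = 16$)
$N{\left(r \right)} = -7$ ($N{\left(r \right)} = -2 + \left(-5 + 0\right) = -2 - 5 = -7$)
$\frac{1}{A + N{\left(c \right)}} = \frac{1}{851 - 7} = \frac{1}{844}$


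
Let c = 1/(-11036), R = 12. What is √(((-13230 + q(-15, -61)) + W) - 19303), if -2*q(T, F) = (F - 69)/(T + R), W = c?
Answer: I*√8921115370239/16554 ≈ 180.43*I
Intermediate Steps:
c = -1/11036 ≈ -9.0613e-5
W = -1/11036 ≈ -9.0613e-5
q(T, F) = -(-69 + F)/(2*(12 + T)) (q(T, F) = -(F - 69)/(2*(T + 12)) = -(-69 + F)/(2*(12 + T)))
√(((-13230 + q(-15, -61)) + W) - 19303) = √(((-13230 + (69 - 1*(-61))/(2*(12 - 15))) - 1/11036) - 19303) = √(((-13230 + (½)*(69 + 61)/(-3)) - 1/11036) - 19303) = √(((-13230 + (½)*(-⅓)*130) - 1/11036) - 19303) = √(((-13230 - 65/3) - 1/11036) - 19303) = √((-39755/3 - 1/11036) - 19303) = √(-438736183/33108 - 19303) = √(-1077819907/33108) = I*√8921115370239/16554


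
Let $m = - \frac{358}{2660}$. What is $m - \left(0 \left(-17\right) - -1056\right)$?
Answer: $- \frac{1404659}{1330} \approx -1056.1$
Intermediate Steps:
$m = - \frac{179}{1330}$ ($m = \left(-358\right) \frac{1}{2660} = - \frac{179}{1330} \approx -0.13459$)
$m - \left(0 \left(-17\right) - -1056\right) = - \frac{179}{1330} - \left(0 \left(-17\right) - -1056\right) = - \frac{179}{1330} - \left(0 + 1056\right) = - \frac{179}{1330} - 1056 = - \frac{1404659}{1330}$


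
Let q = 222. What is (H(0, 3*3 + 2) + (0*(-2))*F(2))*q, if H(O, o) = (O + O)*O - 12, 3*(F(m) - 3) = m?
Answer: -2664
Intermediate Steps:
F(m) = 3 + m/3
H(O, o) = -12 + 2*O² (H(O, o) = (2*O)*O - 12 = 2*O² - 12 = -12 + 2*O²)
(H(0, 3*3 + 2) + (0*(-2))*F(2))*q = ((-12 + 2*0²) + (0*(-2))*(3 + (⅓)*2))*222 = ((-12 + 2*0) + 0*(3 + ⅔))*222 = ((-12 + 0) + 0*(11/3))*222 = (-12 + 0)*222 = -12*222 = -2664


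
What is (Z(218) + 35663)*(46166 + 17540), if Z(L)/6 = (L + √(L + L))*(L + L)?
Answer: 38602714406 + 333309792*√109 ≈ 4.2083e+10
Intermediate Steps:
Z(L) = 12*L*(L + √2*√L) (Z(L) = 6*((L + √(L + L))*(L + L)) = 6*((L + √(2*L))*(2*L)) = 6*((L + √2*√L)*(2*L)) = 6*(2*L*(L + √2*√L)) = 12*L*(L + √2*√L))
(Z(218) + 35663)*(46166 + 17540) = ((12*218² + 12*√2*218^(3/2)) + 35663)*(46166 + 17540) = ((12*47524 + 12*√2*(218*√218)) + 35663)*63706 = ((570288 + 5232*√109) + 35663)*63706 = (605951 + 5232*√109)*63706 = 38602714406 + 333309792*√109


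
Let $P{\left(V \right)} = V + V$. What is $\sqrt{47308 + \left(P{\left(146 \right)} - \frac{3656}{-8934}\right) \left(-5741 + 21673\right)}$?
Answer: $\frac{2 \sqrt{23475844752315}}{4467} \approx 2169.3$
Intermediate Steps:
$P{\left(V \right)} = 2 V$
$\sqrt{47308 + \left(P{\left(146 \right)} - \frac{3656}{-8934}\right) \left(-5741 + 21673\right)} = \sqrt{47308 + \left(2 \cdot 146 - \frac{3656}{-8934}\right) \left(-5741 + 21673\right)} = \sqrt{47308 + \left(292 - - \frac{1828}{4467}\right) 15932} = \sqrt{47308 + \left(292 + \frac{1828}{4467}\right) 15932} = \sqrt{47308 + \frac{1306192}{4467} \cdot 15932} = \sqrt{47308 + \frac{20810250944}{4467}} = \sqrt{\frac{21021575780}{4467}} = \frac{2 \sqrt{23475844752315}}{4467}$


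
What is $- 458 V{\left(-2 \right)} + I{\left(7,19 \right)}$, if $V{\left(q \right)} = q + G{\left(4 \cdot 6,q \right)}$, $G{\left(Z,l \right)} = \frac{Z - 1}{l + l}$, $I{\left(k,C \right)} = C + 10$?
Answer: $\frac{7157}{2} \approx 3578.5$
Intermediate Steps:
$I{\left(k,C \right)} = 10 + C$
$G{\left(Z,l \right)} = \frac{-1 + Z}{2 l}$
$V{\left(q \right)} = q + \frac{23}{2 q}$ ($V{\left(q \right)} = q + \frac{-1 + 4 \cdot 6}{2 q} = q + \frac{-1 + 24}{2 q} = q + \frac{1}{2} \frac{1}{q} 23 = q + \frac{23}{2 q}$)
$- 458 V{\left(-2 \right)} + I{\left(7,19 \right)} = - 458 \left(-2 + \frac{23}{2 \left(-2\right)}\right) + \left(10 + 19\right) = - 458 \left(-2 + \frac{23}{2} \left(- \frac{1}{2}\right)\right) + 29 = - 458 \left(-2 - \frac{23}{4}\right) + 29 = \left(-458\right) \left(- \frac{31}{4}\right) + 29 = \frac{7099}{2} + 29 = \frac{7157}{2}$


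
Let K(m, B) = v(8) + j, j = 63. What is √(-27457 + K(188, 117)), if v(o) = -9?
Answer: I*√27403 ≈ 165.54*I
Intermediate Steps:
K(m, B) = 54 (K(m, B) = -9 + 63 = 54)
√(-27457 + K(188, 117)) = √(-27457 + 54) = √(-27403) = I*√27403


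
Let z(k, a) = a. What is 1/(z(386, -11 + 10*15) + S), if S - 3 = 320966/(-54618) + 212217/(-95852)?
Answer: 2617622268/350524311487 ≈ 0.0074677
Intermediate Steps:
S = -13325183765/2617622268 (S = 3 + (320966/(-54618) + 212217/(-95852)) = 3 + (320966*(-1/54618) + 212217*(-1/95852)) = 3 + (-160483/27309 - 212217/95852) = 3 - 21178050569/2617622268 = -13325183765/2617622268 ≈ -5.0906)
1/(z(386, -11 + 10*15) + S) = 1/((-11 + 10*15) - 13325183765/2617622268) = 1/((-11 + 150) - 13325183765/2617622268) = 1/(139 - 13325183765/2617622268) = 1/(350524311487/2617622268) = 2617622268/350524311487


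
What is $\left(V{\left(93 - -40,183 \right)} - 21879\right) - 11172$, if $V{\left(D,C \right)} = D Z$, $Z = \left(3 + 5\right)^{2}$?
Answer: $-24539$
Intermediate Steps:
$Z = 64$ ($Z = 8^{2} = 64$)
$V{\left(D,C \right)} = 64 D$ ($V{\left(D,C \right)} = D 64 = 64 D$)
$\left(V{\left(93 - -40,183 \right)} - 21879\right) - 11172 = \left(64 \left(93 - -40\right) - 21879\right) - 11172 = \left(64 \left(93 + 40\right) - 21879\right) - 11172 = \left(64 \cdot 133 - 21879\right) - 11172 = \left(8512 - 21879\right) - 11172 = -13367 - 11172 = -24539$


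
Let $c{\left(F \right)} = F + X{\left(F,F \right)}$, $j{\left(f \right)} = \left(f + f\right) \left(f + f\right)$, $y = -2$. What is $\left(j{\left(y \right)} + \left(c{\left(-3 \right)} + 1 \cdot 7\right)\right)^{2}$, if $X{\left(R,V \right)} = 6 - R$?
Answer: $841$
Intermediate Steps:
$j{\left(f \right)} = 4 f^{2}$ ($j{\left(f \right)} = 2 f 2 f = 4 f^{2}$)
$c{\left(F \right)} = 6$ ($c{\left(F \right)} = F - \left(-6 + F\right) = 6$)
$\left(j{\left(y \right)} + \left(c{\left(-3 \right)} + 1 \cdot 7\right)\right)^{2} = \left(4 \left(-2\right)^{2} + \left(6 + 1 \cdot 7\right)\right)^{2} = \left(4 \cdot 4 + \left(6 + 7\right)\right)^{2} = \left(16 + 13\right)^{2} = 29^{2} = 841$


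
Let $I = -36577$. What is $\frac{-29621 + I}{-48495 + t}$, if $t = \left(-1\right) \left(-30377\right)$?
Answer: $\frac{33099}{9059} \approx 3.6537$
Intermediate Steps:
$t = 30377$
$\frac{-29621 + I}{-48495 + t} = \frac{-29621 - 36577}{-48495 + 30377} = - \frac{66198}{-18118} = \left(-66198\right) \left(- \frac{1}{18118}\right) = \frac{33099}{9059}$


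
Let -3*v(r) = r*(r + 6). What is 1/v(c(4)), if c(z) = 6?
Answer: -1/24 ≈ -0.041667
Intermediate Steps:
v(r) = -r*(6 + r)/3 (v(r) = -r*(r + 6)/3 = -r*(6 + r)/3)
1/v(c(4)) = 1/(-⅓*6*(6 + 6)) = 1/(-⅓*6*12) = 1/(-24) = -1/24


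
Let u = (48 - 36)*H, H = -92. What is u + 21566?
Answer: 20462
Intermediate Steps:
u = -1104 (u = (48 - 36)*(-92) = 12*(-92) = -1104)
u + 21566 = -1104 + 21566 = 20462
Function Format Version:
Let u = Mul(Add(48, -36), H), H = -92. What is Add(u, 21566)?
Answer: 20462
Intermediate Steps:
u = -1104 (u = Mul(Add(48, -36), -92) = Mul(12, -92) = -1104)
Add(u, 21566) = Add(-1104, 21566) = 20462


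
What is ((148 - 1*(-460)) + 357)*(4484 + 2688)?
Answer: 6920980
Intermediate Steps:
((148 - 1*(-460)) + 357)*(4484 + 2688) = ((148 + 460) + 357)*7172 = (608 + 357)*7172 = 965*7172 = 6920980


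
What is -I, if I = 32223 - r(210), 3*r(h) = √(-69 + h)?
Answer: -32223 + √141/3 ≈ -32219.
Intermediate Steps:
r(h) = √(-69 + h)/3
I = 32223 - √141/3 (I = 32223 - √(-69 + 210)/3 = 32223 - √141/3 ≈ 32219.)
-I = -(32223 - √141/3) = -32223 + √141/3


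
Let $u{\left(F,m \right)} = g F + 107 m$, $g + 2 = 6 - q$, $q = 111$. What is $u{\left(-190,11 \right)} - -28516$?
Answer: $50023$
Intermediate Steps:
$g = -107$ ($g = -2 + \left(6 - 111\right) = -2 - 105 = -107$)
$u{\left(F,m \right)} = - 107 F + 107 m$
$u{\left(-190,11 \right)} - -28516 = \left(\left(-107\right) \left(-190\right) + 107 \cdot 11\right) - -28516 = \left(20330 + 1177\right) + 28516 = 21507 + 28516 = 50023$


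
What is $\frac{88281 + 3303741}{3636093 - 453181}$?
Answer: $\frac{1696011}{1591456} \approx 1.0657$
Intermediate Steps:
$\frac{88281 + 3303741}{3636093 - 453181} = \frac{3392022}{3182912} = 3392022 \cdot \frac{1}{3182912} = \frac{1696011}{1591456}$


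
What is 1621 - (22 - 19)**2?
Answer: 1612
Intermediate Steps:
1621 - (22 - 19)**2 = 1621 - 1*3**2 = 1621 - 1*9 = 1621 - 9 = 1612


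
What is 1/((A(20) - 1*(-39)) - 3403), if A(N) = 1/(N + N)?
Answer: -40/134559 ≈ -0.00029727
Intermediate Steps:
A(N) = 1/(2*N)
1/((A(20) - 1*(-39)) - 3403) = 1/(((1/2)/20 - 1*(-39)) - 3403) = 1/(((1/2)*(1/20) + 39) - 3403) = 1/((1/40 + 39) - 3403) = 1/(1561/40 - 3403) = 1/(-134559/40) = -40/134559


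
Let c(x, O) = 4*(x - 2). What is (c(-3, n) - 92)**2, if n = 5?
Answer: 12544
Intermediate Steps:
c(x, O) = -8 + 4*x (c(x, O) = 4*(-2 + x) = -8 + 4*x)
(c(-3, n) - 92)**2 = ((-8 + 4*(-3)) - 92)**2 = ((-8 - 12) - 92)**2 = (-20 - 92)**2 = (-112)**2 = 12544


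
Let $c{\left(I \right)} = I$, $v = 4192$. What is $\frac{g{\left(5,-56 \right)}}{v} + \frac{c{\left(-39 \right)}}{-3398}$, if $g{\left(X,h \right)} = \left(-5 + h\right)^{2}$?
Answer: $\frac{6403723}{7122208} \approx 0.89912$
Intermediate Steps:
$\frac{g{\left(5,-56 \right)}}{v} + \frac{c{\left(-39 \right)}}{-3398} = \frac{\left(-5 - 56\right)^{2}}{4192} - \frac{39}{-3398} = \left(-61\right)^{2} \cdot \frac{1}{4192} - - \frac{39}{3398} = 3721 \cdot \frac{1}{4192} + \frac{39}{3398} = \frac{3721}{4192} + \frac{39}{3398} = \frac{6403723}{7122208}$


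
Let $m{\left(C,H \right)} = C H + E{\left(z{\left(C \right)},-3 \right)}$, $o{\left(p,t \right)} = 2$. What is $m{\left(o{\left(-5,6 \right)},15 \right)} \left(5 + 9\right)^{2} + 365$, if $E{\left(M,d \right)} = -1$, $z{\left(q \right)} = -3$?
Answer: $6049$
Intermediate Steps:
$m{\left(C,H \right)} = -1 + C H$ ($m{\left(C,H \right)} = C H - 1 = -1 + C H$)
$m{\left(o{\left(-5,6 \right)},15 \right)} \left(5 + 9\right)^{2} + 365 = \left(-1 + 2 \cdot 15\right) \left(5 + 9\right)^{2} + 365 = \left(-1 + 30\right) 14^{2} + 365 = 29 \cdot 196 + 365 = 5684 + 365 = 6049$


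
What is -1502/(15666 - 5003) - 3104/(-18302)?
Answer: 2804174/97577113 ≈ 0.028738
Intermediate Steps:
-1502/(15666 - 5003) - 3104/(-18302) = -1502/10663 - 3104*(-1/18302) = -1502*1/10663 + 1552/9151 = -1502/10663 + 1552/9151 = 2804174/97577113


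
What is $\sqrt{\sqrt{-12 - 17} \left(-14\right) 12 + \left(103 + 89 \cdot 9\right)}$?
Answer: $2 \sqrt{226 - 42 i \sqrt{29}} \approx 33.037 - 13.692 i$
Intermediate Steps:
$\sqrt{\sqrt{-12 - 17} \left(-14\right) 12 + \left(103 + 89 \cdot 9\right)} = \sqrt{\sqrt{-29} \left(-14\right) 12 + \left(103 + 801\right)} = \sqrt{i \sqrt{29} \left(-14\right) 12 + 904} = \sqrt{- 14 i \sqrt{29} \cdot 12 + 904} = \sqrt{- 168 i \sqrt{29} + 904} = \sqrt{904 - 168 i \sqrt{29}}$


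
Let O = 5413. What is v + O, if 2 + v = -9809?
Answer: -4398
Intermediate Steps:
v = -9811 (v = -2 - 9809 = -9811)
v + O = -9811 + 5413 = -4398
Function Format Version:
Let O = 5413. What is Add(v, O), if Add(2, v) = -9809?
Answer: -4398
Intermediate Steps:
v = -9811 (v = Add(-2, -9809) = -9811)
Add(v, O) = Add(-9811, 5413) = -4398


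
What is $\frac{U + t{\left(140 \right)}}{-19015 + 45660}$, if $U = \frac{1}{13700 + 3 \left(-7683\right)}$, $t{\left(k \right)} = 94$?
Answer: $\frac{175761}{49820821} \approx 0.0035279$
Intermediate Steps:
$U = - \frac{1}{9349}$ ($U = \frac{1}{13700 - 23049} = \frac{1}{-9349} = - \frac{1}{9349} \approx -0.00010696$)
$\frac{U + t{\left(140 \right)}}{-19015 + 45660} = \frac{- \frac{1}{9349} + 94}{-19015 + 45660} = \frac{878805}{9349 \cdot 26645} = \frac{878805}{9349} \cdot \frac{1}{26645} = \frac{175761}{49820821}$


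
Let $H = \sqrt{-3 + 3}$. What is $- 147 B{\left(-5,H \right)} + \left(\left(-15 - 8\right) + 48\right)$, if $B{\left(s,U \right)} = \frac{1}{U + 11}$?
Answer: $\frac{128}{11} \approx 11.636$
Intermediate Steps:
$H = 0$ ($H = \sqrt{0} = 0$)
$B{\left(s,U \right)} = \frac{1}{11 + U}$
$- 147 B{\left(-5,H \right)} + \left(\left(-15 - 8\right) + 48\right) = - \frac{147}{11 + 0} + \left(\left(-15 - 8\right) + 48\right) = - \frac{147}{11} + \left(-23 + 48\right) = \left(-147\right) \frac{1}{11} + 25 = - \frac{147}{11} + 25 = \frac{128}{11}$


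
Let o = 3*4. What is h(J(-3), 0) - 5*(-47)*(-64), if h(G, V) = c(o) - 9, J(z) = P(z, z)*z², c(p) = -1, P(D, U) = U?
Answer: -15050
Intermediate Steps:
o = 12
J(z) = z³ (J(z) = z*z² = z³)
h(G, V) = -10 (h(G, V) = -1 - 9 = -10)
h(J(-3), 0) - 5*(-47)*(-64) = -10 - 5*(-47)*(-64) = -10 + 235*(-64) = -10 - 15040 = -15050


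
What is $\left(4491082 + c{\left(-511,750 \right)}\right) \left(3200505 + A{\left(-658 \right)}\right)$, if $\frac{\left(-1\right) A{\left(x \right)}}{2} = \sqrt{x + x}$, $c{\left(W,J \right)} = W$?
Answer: $14372094938355 - 17962284 i \sqrt{329} \approx 1.4372 \cdot 10^{13} - 3.2581 \cdot 10^{8} i$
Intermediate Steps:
$A{\left(x \right)} = - 2 \sqrt{2} \sqrt{x}$ ($A{\left(x \right)} = - 2 \sqrt{x + x} = - 2 \sqrt{2 x} = - 2 \sqrt{2} \sqrt{x}$)
$\left(4491082 + c{\left(-511,750 \right)}\right) \left(3200505 + A{\left(-658 \right)}\right) = \left(4491082 - 511\right) \left(3200505 - 2 \sqrt{2} \sqrt{-658}\right) = 4490571 \left(3200505 - 2 \sqrt{2} i \sqrt{658}\right) = 4490571 \left(3200505 - 4 i \sqrt{329}\right) = 14372094938355 - 17962284 i \sqrt{329}$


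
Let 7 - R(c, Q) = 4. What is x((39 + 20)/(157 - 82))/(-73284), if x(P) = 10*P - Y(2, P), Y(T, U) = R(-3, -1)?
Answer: -73/1099260 ≈ -6.6408e-5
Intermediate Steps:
R(c, Q) = 3 (R(c, Q) = 7 - 1*4 = 7 - 4 = 3)
Y(T, U) = 3
x(P) = -3 + 10*P (x(P) = 10*P - 1*3 = 10*P - 3 = -3 + 10*P)
x((39 + 20)/(157 - 82))/(-73284) = (-3 + 10*((39 + 20)/(157 - 82)))/(-73284) = (-3 + 10*(59/75))*(-1/73284) = (-3 + 118/15)*(-1/73284) = (73/15)*(-1/73284) = -73/1099260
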